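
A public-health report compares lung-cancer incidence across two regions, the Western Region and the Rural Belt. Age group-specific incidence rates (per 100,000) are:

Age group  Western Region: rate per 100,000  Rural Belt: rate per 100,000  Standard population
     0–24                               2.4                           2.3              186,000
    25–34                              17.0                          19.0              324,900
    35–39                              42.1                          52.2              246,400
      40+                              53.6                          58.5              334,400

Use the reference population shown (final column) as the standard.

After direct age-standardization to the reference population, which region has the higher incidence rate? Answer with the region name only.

Standard total = 1,091,700; weights = 0.1704, 0.2976, 0.2257, 0.3063.
The Western Region: 0.1704×2.4 + 0.2976×17.0 + 0.2257×42.1 + 0.3063×53.6 = 31.3886 per 100,000.
The Rural Belt: 0.1704×2.3 + 0.2976×19.0 + 0.2257×52.2 + 0.3063×58.5 = 35.7473 per 100,000.

Rural Belt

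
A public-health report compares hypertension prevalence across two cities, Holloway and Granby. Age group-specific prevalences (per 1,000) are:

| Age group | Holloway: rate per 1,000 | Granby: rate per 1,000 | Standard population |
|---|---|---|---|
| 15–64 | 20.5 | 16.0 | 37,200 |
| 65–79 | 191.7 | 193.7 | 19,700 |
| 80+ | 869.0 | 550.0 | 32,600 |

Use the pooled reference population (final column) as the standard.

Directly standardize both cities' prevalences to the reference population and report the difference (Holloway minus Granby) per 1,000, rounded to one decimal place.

117.6

Standard total = 89,500; weights = 0.4156, 0.2201, 0.3642.
Holloway: 0.4156×20.5 + 0.2201×191.7 + 0.3642×869.0 = 367.2457 per 1,000.
Granby: 0.4156×16.0 + 0.2201×193.7 + 0.3642×550.0 = 249.6211 per 1,000.
Difference = 367.2457 − 249.6211 = 117.6246.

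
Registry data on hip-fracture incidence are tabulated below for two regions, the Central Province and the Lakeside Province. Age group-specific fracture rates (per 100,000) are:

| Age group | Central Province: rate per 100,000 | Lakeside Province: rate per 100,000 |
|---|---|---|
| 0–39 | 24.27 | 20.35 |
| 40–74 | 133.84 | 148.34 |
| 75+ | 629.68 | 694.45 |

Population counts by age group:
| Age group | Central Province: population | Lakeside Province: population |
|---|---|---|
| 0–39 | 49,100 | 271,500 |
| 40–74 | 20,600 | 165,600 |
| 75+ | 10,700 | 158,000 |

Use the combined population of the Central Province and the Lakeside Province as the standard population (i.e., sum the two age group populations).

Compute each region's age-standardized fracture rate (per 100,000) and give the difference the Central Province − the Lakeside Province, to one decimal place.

Combined standard total = 675,500; weights = 0.4746, 0.2756, 0.2497.
The Central Province: 0.4746×24.27 + 0.2756×133.84 + 0.2497×629.68 = 205.6684 per 100,000.
The Lakeside Province: 0.4746×20.35 + 0.2756×148.34 + 0.2497×694.45 = 223.9805 per 100,000.
Difference = 205.6684 − 223.9805 = -18.3121.

-18.3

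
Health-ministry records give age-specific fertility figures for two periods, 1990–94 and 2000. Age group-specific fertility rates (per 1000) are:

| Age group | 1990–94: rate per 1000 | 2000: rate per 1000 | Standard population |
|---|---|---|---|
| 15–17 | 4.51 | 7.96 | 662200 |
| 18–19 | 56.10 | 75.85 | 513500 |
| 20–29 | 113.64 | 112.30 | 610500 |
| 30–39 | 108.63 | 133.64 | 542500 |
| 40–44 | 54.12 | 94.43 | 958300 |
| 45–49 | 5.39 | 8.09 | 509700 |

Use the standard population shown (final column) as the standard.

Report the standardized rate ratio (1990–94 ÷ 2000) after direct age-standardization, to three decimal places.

Standard total = 3796700; weights = 0.1744, 0.1352, 0.1608, 0.1429, 0.2524, 0.1342.
1990–94: 0.1744×4.51 + 0.1352×56.10 + 0.1608×113.64 + 0.1429×108.63 + 0.2524×54.12 + 0.1342×5.39 = 56.5526 per 1000.
2000: 0.1744×7.96 + 0.1352×75.85 + 0.1608×112.30 + 0.1429×133.64 + 0.2524×94.43 + 0.1342×8.09 = 73.7205 per 1000.
Ratio = 56.5526 ÷ 73.7205 = 0.76712.

0.767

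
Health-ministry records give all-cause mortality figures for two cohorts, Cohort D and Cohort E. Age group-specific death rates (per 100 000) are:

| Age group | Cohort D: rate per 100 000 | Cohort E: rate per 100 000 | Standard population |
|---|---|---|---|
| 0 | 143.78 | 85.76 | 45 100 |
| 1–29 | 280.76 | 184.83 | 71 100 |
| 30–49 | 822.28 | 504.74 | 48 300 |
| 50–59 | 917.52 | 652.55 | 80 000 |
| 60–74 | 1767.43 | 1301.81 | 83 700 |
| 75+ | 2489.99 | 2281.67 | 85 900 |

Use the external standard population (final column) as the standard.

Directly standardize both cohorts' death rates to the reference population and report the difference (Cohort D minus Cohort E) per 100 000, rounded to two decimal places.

248.34

Standard total = 414 100; weights = 0.1089, 0.1717, 0.1166, 0.1932, 0.2021, 0.2074.
Cohort D: 0.1089×143.78 + 0.1717×280.76 + 0.1166×822.28 + 0.1932×917.52 + 0.2021×1767.43 + 0.2074×2489.99 = 1210.7903 per 100 000.
Cohort E: 0.1089×85.76 + 0.1717×184.83 + 0.1166×504.74 + 0.1932×652.55 + 0.2021×1301.81 + 0.2074×2281.67 = 962.4465 per 100 000.
Difference = 1210.7903 − 962.4465 = 248.3439.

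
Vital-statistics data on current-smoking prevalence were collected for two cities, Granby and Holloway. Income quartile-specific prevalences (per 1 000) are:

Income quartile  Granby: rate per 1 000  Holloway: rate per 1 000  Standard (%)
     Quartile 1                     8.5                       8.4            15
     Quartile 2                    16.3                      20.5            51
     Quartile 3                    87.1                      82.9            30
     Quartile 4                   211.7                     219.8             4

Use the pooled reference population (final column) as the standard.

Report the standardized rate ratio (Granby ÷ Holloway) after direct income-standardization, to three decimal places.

Standard weights: 0.15, 0.51, 0.30, 0.04.
Granby: 0.1500×8.5 + 0.5100×16.3 + 0.3000×87.1 + 0.0400×211.7 = 44.1860 per 1 000.
Holloway: 0.1500×8.4 + 0.5100×20.5 + 0.3000×82.9 + 0.0400×219.8 = 45.3770 per 1 000.
Ratio = 44.1860 ÷ 45.3770 = 0.97375.

0.974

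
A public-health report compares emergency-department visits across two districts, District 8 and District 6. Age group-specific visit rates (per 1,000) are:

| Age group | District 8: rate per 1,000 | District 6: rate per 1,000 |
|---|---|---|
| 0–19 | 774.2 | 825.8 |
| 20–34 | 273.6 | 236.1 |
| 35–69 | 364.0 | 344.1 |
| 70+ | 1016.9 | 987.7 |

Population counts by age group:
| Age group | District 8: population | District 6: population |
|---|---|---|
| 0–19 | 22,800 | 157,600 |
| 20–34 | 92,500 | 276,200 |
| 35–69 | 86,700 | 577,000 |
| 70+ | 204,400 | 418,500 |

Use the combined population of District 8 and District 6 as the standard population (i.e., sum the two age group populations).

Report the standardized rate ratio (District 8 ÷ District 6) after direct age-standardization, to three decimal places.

Combined standard total = 1,835,700; weights = 0.0983, 0.2008, 0.3616, 0.3393.
District 8: 0.0983×774.2 + 0.2008×273.6 + 0.3616×364.0 + 0.3393×1016.9 = 607.7005 per 1,000.
District 6: 0.0983×825.8 + 0.2008×236.1 + 0.3616×344.1 + 0.3393×987.7 = 588.1363 per 1,000.
Ratio = 607.7005 ÷ 588.1363 = 1.03326.

1.033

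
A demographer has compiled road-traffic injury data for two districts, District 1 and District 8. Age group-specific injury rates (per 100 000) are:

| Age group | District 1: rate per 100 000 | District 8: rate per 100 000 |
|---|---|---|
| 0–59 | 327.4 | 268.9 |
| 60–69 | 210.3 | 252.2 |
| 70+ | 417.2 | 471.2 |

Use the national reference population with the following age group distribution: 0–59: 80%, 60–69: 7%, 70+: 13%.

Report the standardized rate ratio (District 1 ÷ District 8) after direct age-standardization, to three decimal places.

1.125

Standard weights: 0.80, 0.07, 0.13.
District 1: 0.8000×327.4 + 0.0700×210.3 + 0.1300×417.2 = 330.8770 per 100 000.
District 8: 0.8000×268.9 + 0.0700×252.2 + 0.1300×471.2 = 294.0300 per 100 000.
Ratio = 330.8770 ÷ 294.0300 = 1.12532.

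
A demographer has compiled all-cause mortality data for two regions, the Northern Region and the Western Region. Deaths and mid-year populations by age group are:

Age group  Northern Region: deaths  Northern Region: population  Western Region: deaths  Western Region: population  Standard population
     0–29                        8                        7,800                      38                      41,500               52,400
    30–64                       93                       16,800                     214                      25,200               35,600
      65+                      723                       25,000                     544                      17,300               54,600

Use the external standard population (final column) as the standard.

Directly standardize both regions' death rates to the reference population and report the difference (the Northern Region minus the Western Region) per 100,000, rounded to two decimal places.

-166.45

Age-specific rates per 100,000 for the Northern Region: 102.56, 553.57, 2892.00.
For the Western Region: 91.57, 849.21, 3144.51.
Standard total = 142,600; weights = 0.3675, 0.2496, 0.3829.
The Northern Region: 0.3675×102.56 + 0.2496×553.57 + 0.3829×2892.00 = 1283.2027 per 100,000.
The Western Region: 0.3675×91.57 + 0.2496×849.21 + 0.3829×3144.51 = 1449.6493 per 100,000.
Difference = 1283.2027 − 1449.6493 = -166.4466.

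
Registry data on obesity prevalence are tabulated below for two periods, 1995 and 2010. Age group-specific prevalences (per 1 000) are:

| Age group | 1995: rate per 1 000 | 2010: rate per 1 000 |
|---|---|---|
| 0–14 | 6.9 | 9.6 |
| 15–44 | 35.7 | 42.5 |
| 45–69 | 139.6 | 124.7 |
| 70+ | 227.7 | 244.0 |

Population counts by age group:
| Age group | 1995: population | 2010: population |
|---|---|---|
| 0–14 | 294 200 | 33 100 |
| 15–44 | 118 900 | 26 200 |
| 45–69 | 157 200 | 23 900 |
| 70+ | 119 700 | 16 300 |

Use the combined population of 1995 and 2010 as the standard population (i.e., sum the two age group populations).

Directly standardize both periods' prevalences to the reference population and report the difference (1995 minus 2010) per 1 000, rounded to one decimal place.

-1.8

Combined standard total = 789 500; weights = 0.4146, 0.1838, 0.2294, 0.1723.
1995: 0.4146×6.9 + 0.1838×35.7 + 0.2294×139.6 + 0.1723×227.7 = 80.6678 per 1 000.
2010: 0.4146×9.6 + 0.1838×42.5 + 0.2294×124.7 + 0.1723×244.0 = 82.4269 per 1 000.
Difference = 80.6678 − 82.4269 = -1.7591.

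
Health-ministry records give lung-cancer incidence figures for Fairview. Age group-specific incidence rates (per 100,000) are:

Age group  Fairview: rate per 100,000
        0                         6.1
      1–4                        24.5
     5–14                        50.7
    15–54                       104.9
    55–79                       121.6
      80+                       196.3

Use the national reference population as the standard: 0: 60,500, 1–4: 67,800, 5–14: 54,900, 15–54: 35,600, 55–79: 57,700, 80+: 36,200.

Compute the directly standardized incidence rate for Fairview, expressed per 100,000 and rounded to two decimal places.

72.50

Standard total = 312,700; weights = 0.1935, 0.2168, 0.1756, 0.1138, 0.1845, 0.1158.
Standardized rate: 0.1935×6.1 + 0.2168×24.5 + 0.1756×50.7 + 0.1138×104.9 + 0.1845×121.6 + 0.1158×196.3 = 72.4989 per 100,000.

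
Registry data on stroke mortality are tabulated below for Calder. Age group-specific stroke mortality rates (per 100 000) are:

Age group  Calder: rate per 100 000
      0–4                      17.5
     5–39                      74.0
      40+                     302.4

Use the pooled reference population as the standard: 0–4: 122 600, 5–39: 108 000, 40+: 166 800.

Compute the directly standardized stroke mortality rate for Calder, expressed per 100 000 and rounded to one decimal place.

152.4

Standard total = 397 400; weights = 0.3085, 0.2718, 0.4197.
Standardized rate: 0.3085×17.5 + 0.2718×74.0 + 0.4197×302.4 = 152.4354 per 100 000.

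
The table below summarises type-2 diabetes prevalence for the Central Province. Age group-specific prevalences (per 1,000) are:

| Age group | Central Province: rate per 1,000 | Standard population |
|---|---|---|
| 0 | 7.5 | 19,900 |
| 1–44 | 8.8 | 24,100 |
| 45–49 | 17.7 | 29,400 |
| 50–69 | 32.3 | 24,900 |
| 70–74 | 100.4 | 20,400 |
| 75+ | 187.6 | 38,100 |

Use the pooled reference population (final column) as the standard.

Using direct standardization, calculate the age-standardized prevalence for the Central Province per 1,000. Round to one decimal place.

69.4

Standard total = 156,800; weights = 0.1269, 0.1537, 0.1875, 0.1588, 0.1301, 0.2430.
Standardized rate: 0.1269×7.5 + 0.1537×8.8 + 0.1875×17.7 + 0.1588×32.3 + 0.1301×100.4 + 0.2430×187.6 = 69.3986 per 1,000.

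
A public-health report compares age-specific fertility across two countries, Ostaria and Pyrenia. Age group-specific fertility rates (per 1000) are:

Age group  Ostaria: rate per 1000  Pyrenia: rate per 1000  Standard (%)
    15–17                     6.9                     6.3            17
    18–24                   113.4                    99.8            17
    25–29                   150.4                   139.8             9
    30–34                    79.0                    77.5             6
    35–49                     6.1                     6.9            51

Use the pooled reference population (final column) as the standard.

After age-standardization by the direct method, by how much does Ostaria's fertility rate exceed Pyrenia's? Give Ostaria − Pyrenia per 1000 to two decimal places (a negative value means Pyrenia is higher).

3.05

Standard weights: 0.17, 0.17, 0.09, 0.06, 0.51.
Ostaria: 0.1700×6.9 + 0.1700×113.4 + 0.0900×150.4 + 0.0600×79.0 + 0.5100×6.1 = 41.8380 per 1000.
Pyrenia: 0.1700×6.3 + 0.1700×99.8 + 0.0900×139.8 + 0.0600×77.5 + 0.5100×6.9 = 38.7880 per 1000.
Difference = 41.8380 − 38.7880 = 3.0500.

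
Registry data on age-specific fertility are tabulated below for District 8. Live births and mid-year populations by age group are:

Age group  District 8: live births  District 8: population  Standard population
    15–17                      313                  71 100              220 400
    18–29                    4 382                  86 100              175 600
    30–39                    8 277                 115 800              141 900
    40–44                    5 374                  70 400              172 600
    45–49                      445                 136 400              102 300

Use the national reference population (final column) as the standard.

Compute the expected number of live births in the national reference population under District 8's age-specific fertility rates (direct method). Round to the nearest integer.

Age-specific rates per 1 000 for District 8: 4.402, 50.894, 71.477, 76.335, 3.262.
Expected live births = Σ (standard pop × age-specific rate ÷ 1 000)
= 220 400×4.402/1 000 + 175 600×50.894/1 000 + 141 900×71.477/1 000 + 172 600×76.335/1 000 + 102 300×3.262/1 000
= 970.26 + 8937.04 + 10142.54 + 13175.46 + 333.75 = 33559.05.

33559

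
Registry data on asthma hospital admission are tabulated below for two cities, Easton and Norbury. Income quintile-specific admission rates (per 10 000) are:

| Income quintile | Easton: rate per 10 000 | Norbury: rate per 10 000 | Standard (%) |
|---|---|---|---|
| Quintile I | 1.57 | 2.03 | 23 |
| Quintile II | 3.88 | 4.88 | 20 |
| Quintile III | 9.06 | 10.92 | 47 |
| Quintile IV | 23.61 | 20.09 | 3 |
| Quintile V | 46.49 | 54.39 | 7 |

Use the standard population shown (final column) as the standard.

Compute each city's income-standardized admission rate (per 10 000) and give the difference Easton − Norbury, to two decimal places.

Standard weights: 0.23, 0.20, 0.47, 0.03, 0.07.
Easton: 0.2300×1.57 + 0.2000×3.88 + 0.4700×9.06 + 0.0300×23.61 + 0.0700×46.49 = 9.3579 per 10 000.
Norbury: 0.2300×2.03 + 0.2000×4.88 + 0.4700×10.92 + 0.0300×20.09 + 0.0700×54.39 = 10.9853 per 10 000.
Difference = 9.3579 − 10.9853 = -1.6274.

-1.63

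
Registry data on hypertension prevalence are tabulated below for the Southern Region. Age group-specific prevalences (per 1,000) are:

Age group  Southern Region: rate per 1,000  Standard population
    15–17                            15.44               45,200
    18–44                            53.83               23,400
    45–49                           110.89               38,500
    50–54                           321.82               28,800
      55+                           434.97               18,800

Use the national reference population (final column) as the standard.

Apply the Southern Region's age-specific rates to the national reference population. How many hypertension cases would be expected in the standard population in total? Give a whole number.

Expected hypertension cases = Σ (standard pop × age-specific rate ÷ 1,000)
= 45,200×15.44/1,000 + 23,400×53.83/1,000 + 38,500×110.89/1,000 + 28,800×321.82/1,000 + 18,800×434.97/1,000
= 697.89 + 1259.62 + 4269.27 + 9268.42 + 8177.44 = 23672.63.

23673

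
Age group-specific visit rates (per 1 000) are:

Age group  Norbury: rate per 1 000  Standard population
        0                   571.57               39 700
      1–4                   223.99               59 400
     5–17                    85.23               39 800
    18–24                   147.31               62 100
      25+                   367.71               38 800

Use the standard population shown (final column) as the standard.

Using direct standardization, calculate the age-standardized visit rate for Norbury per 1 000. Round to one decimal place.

Standard total = 239 800; weights = 0.1656, 0.2477, 0.1660, 0.2590, 0.1618.
Standardized rate: 0.1656×571.57 + 0.2477×223.99 + 0.1660×85.23 + 0.2590×147.31 + 0.1618×367.71 = 261.8999 per 1 000.

261.9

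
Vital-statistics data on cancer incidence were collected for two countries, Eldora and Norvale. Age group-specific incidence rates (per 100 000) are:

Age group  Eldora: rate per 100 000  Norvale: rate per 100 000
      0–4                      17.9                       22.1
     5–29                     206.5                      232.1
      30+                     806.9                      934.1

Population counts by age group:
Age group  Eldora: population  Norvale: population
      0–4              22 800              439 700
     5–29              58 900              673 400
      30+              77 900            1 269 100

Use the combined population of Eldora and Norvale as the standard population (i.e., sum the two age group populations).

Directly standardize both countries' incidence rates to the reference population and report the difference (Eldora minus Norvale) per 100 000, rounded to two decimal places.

-75.55

Combined standard total = 2 541 800; weights = 0.1820, 0.2881, 0.5299.
Eldora: 0.1820×17.9 + 0.2881×206.5 + 0.5299×806.9 = 490.3584 per 100 000.
Norvale: 0.1820×22.1 + 0.2881×232.1 + 0.5299×934.1 = 565.9064 per 100 000.
Difference = 490.3584 − 565.9064 = -75.5480.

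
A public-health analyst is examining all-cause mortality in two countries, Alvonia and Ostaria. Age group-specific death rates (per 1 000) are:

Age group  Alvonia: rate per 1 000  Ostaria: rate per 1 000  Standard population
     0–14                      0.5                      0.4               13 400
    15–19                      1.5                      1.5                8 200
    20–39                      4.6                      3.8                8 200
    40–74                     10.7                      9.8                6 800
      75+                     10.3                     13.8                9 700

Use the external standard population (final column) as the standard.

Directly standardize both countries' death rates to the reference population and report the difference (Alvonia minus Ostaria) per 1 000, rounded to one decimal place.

-0.4

Standard total = 46 300; weights = 0.2894, 0.1771, 0.1771, 0.1469, 0.2095.
Alvonia: 0.2894×0.5 + 0.1771×1.5 + 0.1771×4.6 + 0.1469×10.7 + 0.2095×10.3 = 4.9544 per 1 000.
Ostaria: 0.2894×0.4 + 0.1771×1.5 + 0.1771×3.8 + 0.1469×9.8 + 0.2095×13.8 = 5.3849 per 1 000.
Difference = 4.9544 − 5.3849 = -0.4305.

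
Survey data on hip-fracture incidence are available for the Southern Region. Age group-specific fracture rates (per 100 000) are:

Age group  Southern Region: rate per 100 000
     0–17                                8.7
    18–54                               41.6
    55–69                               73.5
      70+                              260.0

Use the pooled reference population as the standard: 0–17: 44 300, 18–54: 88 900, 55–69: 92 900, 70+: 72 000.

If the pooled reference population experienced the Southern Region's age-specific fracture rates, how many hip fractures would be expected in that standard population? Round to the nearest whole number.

Expected hip fractures = Σ (standard pop × age-specific rate ÷ 100 000)
= 44 300×8.7/100 000 + 88 900×41.6/100 000 + 92 900×73.5/100 000 + 72 000×260.0/100 000
= 3.85 + 36.98 + 68.28 + 187.20 = 296.32.

296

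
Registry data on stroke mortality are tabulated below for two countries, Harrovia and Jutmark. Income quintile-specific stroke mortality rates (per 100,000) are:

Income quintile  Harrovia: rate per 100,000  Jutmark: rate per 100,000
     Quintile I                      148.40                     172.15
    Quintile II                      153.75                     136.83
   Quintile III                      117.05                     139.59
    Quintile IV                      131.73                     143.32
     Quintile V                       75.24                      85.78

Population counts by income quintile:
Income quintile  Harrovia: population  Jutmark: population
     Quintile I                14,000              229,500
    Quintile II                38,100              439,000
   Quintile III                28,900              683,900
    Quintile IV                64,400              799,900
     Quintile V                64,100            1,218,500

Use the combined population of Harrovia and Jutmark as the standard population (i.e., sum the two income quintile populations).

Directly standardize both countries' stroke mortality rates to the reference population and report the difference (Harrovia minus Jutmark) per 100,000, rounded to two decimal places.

Combined standard total = 3,580,300; weights = 0.0680, 0.1333, 0.1991, 0.2414, 0.3582.
Harrovia: 0.0680×148.40 + 0.1333×153.75 + 0.1991×117.05 + 0.2414×131.73 + 0.3582×75.24 = 112.6386 per 100,000.
Jutmark: 0.0680×172.15 + 0.1333×136.83 + 0.1991×139.59 + 0.2414×143.32 + 0.3582×85.78 = 123.0603 per 100,000.
Difference = 112.6386 − 123.0603 = -10.4217.

-10.42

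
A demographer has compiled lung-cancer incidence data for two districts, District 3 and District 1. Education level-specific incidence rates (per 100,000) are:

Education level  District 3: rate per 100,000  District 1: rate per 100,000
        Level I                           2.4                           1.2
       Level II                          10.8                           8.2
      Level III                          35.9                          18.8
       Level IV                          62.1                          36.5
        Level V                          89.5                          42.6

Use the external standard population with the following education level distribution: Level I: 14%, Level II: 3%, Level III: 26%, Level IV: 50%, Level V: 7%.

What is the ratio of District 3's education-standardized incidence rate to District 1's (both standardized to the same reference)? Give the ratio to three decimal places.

1.783

Standard weights: 0.14, 0.03, 0.26, 0.50, 0.07.
District 3: 0.1400×2.4 + 0.0300×10.8 + 0.2600×35.9 + 0.5000×62.1 + 0.0700×89.5 = 47.3090 per 100,000.
District 1: 0.1400×1.2 + 0.0300×8.2 + 0.2600×18.8 + 0.5000×36.5 + 0.0700×42.6 = 26.5340 per 100,000.
Ratio = 47.3090 ÷ 26.5340 = 1.78296.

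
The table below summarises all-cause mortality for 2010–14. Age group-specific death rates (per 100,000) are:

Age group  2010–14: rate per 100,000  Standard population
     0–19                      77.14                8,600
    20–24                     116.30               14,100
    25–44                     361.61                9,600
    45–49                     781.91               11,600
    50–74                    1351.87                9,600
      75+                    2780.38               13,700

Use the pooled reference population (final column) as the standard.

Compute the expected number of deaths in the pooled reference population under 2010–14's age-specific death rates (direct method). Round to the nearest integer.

659

Expected deaths = Σ (standard pop × age-specific rate ÷ 100,000)
= 8,600×77.14/100,000 + 14,100×116.30/100,000 + 9,600×361.61/100,000 + 11,600×781.91/100,000 + 9,600×1351.87/100,000 + 13,700×2780.38/100,000
= 6.63 + 16.40 + 34.71 + 90.70 + 129.78 + 380.91 = 659.14.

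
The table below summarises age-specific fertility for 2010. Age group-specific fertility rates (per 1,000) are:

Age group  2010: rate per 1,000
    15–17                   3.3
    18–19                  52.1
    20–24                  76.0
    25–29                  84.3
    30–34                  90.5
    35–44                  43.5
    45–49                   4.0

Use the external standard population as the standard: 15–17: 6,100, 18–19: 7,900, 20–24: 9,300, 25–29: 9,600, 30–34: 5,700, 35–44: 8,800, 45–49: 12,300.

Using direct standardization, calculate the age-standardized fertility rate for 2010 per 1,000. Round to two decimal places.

Standard total = 59,700; weights = 0.1022, 0.1323, 0.1558, 0.1608, 0.0955, 0.1474, 0.2060.
Standardized rate: 0.1022×3.3 + 0.1323×52.1 + 0.1558×76.0 + 0.1608×84.3 + 0.0955×90.5 + 0.1474×43.5 + 0.2060×4.0 = 48.5034 per 1,000.

48.50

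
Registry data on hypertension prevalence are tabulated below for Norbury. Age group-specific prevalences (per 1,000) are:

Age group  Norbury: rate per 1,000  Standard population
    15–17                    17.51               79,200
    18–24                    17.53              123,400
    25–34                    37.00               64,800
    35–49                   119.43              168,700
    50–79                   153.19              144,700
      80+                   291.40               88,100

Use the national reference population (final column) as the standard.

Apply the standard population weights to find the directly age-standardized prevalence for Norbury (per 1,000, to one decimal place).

Standard total = 668,900; weights = 0.1184, 0.1845, 0.0969, 0.2522, 0.2163, 0.1317.
Standardized rate: 0.1184×17.51 + 0.1845×17.53 + 0.0969×37.00 + 0.2522×119.43 + 0.2163×153.19 + 0.1317×291.40 = 110.5313 per 1,000.

110.5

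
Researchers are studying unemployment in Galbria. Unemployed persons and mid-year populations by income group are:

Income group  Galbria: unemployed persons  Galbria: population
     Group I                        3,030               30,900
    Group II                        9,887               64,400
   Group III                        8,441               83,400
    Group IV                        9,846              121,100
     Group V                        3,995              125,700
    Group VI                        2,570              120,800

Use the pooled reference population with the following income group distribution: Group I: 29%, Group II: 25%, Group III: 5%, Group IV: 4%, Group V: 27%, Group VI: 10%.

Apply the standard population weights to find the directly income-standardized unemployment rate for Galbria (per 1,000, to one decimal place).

Income-specific rates per 1,000 for Galbria: 98.058, 153.525, 101.211, 81.305, 31.782, 21.275.
Standard weights: 0.29, 0.25, 0.05, 0.04, 0.27, 0.10.
Standardized rate: 0.2900×98.058 + 0.2500×153.525 + 0.0500×101.211 + 0.0400×81.305 + 0.2700×31.782 + 0.1000×21.275 = 85.8395 per 1,000.

85.8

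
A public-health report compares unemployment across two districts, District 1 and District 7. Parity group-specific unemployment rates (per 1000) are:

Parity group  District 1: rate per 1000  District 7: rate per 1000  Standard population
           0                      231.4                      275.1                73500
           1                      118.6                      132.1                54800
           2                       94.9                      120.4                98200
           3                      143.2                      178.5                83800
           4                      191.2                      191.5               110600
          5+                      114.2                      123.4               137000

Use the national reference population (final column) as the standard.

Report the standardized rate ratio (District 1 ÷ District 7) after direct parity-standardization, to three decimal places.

Standard total = 557900; weights = 0.1317, 0.0982, 0.1760, 0.1502, 0.1982, 0.2456.
District 1: 0.1317×231.4 + 0.0982×118.6 + 0.1760×94.9 + 0.1502×143.2 + 0.1982×191.2 + 0.2456×114.2 = 146.2962 per 1000.
District 7: 0.1317×275.1 + 0.0982×132.1 + 0.1760×120.4 + 0.1502×178.5 + 0.1982×191.5 + 0.2456×123.4 = 165.4888 per 1000.
Ratio = 146.2962 ÷ 165.4888 = 0.88402.

0.884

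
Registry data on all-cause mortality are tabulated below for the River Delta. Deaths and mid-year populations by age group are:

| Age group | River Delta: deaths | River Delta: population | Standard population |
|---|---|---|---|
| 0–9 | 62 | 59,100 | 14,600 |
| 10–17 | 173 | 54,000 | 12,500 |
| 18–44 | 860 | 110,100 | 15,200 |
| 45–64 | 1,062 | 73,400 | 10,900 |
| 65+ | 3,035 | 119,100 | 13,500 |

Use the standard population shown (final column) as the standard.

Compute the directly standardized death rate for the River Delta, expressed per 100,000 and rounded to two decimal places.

1013.22

Age-specific rates per 100,000 for the River Delta: 104.91, 320.37, 781.11, 1446.87, 2548.28.
Standard total = 66,700; weights = 0.2189, 0.1874, 0.2279, 0.1634, 0.2024.
Standardized rate: 0.2189×104.91 + 0.1874×320.37 + 0.2279×781.11 + 0.1634×1446.87 + 0.2024×2548.28 = 1013.2192 per 100,000.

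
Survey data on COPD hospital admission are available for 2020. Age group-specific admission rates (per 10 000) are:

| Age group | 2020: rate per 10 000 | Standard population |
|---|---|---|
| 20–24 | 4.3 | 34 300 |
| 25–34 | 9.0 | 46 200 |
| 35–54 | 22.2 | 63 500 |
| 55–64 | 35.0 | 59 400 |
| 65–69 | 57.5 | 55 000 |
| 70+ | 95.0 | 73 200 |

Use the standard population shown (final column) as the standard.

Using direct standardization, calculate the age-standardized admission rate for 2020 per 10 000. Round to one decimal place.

42.7

Standard total = 331 600; weights = 0.1034, 0.1393, 0.1915, 0.1791, 0.1659, 0.2207.
Standardized rate: 0.1034×4.3 + 0.1393×9.0 + 0.1915×22.2 + 0.1791×35.0 + 0.1659×57.5 + 0.2207×95.0 = 42.7277 per 10 000.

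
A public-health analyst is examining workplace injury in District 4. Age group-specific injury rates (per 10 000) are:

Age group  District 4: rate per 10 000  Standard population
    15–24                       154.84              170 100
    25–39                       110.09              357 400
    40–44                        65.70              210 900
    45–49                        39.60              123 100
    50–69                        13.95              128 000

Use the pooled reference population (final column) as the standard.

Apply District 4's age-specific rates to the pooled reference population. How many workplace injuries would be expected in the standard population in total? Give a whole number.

Expected workplace injuries = Σ (standard pop × age-specific rate ÷ 10 000)
= 170 100×154.84/10 000 + 357 400×110.09/10 000 + 210 900×65.70/10 000 + 123 100×39.60/10 000 + 128 000×13.95/10 000
= 2633.83 + 3934.62 + 1385.61 + 487.48 + 178.56 = 8620.09.

8620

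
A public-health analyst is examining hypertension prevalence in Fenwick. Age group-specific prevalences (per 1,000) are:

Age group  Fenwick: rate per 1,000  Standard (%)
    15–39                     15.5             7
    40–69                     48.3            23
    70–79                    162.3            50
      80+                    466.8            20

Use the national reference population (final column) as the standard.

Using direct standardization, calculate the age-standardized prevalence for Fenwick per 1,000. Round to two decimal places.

Standard weights: 0.07, 0.23, 0.50, 0.20.
Standardized rate: 0.0700×15.5 + 0.2300×48.3 + 0.5000×162.3 + 0.2000×466.8 = 186.7040 per 1,000.

186.70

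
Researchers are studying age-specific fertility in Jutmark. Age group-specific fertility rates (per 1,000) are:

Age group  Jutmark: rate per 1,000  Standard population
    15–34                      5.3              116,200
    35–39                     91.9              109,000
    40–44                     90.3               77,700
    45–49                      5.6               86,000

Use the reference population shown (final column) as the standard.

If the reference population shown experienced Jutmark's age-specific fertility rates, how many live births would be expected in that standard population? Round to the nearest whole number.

18131

Expected live births = Σ (standard pop × age-specific rate ÷ 1,000)
= 116,200×5.3/1,000 + 109,000×91.9/1,000 + 77,700×90.3/1,000 + 86,000×5.6/1,000
= 615.86 + 10017.10 + 7016.31 + 481.60 = 18130.87.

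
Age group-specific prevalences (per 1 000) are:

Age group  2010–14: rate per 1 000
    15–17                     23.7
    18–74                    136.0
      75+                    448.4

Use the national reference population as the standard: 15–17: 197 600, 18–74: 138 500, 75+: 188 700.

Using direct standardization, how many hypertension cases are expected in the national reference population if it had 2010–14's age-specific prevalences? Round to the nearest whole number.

108132

Expected hypertension cases = Σ (standard pop × age-specific rate ÷ 1 000)
= 197 600×23.7/1 000 + 138 500×136.0/1 000 + 188 700×448.4/1 000
= 4683.12 + 18836.00 + 84613.08 = 108132.20.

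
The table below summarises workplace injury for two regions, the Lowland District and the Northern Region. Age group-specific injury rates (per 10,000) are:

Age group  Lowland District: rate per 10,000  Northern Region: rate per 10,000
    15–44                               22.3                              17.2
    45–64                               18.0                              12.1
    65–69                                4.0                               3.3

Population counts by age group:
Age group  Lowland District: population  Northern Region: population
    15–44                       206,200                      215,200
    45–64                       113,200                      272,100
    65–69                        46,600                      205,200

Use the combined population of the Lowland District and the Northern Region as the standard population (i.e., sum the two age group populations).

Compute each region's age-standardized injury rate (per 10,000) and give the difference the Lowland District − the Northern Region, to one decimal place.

4.3

Combined standard total = 1,058,500; weights = 0.3981, 0.3640, 0.2379.
The Lowland District: 0.3981×22.3 + 0.3640×18.0 + 0.2379×4.0 = 16.3815 per 10,000.
The Northern Region: 0.3981×17.2 + 0.3640×12.1 + 0.2379×3.3 = 12.0370 per 10,000.
Difference = 16.3815 − 12.0370 = 4.3445.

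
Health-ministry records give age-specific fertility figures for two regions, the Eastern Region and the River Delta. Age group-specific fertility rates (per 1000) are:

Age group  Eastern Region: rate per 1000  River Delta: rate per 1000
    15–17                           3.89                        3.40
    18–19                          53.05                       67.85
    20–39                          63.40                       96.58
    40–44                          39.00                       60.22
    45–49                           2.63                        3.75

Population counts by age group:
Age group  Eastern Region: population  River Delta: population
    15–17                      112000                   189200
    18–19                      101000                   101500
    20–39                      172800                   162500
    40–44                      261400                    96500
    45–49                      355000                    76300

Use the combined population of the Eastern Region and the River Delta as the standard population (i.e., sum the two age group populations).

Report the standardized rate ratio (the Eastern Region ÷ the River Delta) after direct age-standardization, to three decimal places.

Combined standard total = 1628200; weights = 0.1850, 0.1244, 0.2059, 0.2198, 0.2649.
The Eastern Region: 0.1850×3.89 + 0.1244×53.05 + 0.2059×63.40 + 0.2198×39.00 + 0.2649×2.63 = 29.6430 per 1000.
The River Delta: 0.1850×3.40 + 0.1244×67.85 + 0.2059×96.58 + 0.2198×60.22 + 0.2649×3.75 = 43.1870 per 1000.
Ratio = 29.6430 ÷ 43.1870 = 0.68639.

0.686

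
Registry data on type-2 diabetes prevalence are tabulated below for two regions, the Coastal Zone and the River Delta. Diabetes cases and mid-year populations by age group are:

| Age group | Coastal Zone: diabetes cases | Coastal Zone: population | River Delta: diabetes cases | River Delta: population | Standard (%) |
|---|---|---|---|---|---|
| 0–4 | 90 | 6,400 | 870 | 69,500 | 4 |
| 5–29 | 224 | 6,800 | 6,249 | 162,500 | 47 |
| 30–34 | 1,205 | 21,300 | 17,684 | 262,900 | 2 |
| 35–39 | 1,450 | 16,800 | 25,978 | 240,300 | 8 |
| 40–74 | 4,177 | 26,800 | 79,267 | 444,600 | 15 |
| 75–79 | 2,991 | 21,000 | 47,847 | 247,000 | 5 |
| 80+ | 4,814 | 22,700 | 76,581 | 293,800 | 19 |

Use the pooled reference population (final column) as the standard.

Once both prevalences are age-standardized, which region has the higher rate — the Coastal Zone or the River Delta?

River Delta

Age-specific rates per 1,000 for the Coastal Zone: 14.062, 32.941, 56.573, 86.310, 155.858, 142.429, 212.070.
For the River Delta: 12.518, 38.455, 67.265, 108.107, 178.288, 193.713, 260.657.
Standard weights: 0.04, 0.47, 0.02, 0.08, 0.15, 0.05, 0.19.
The Coastal Zone: 0.0400×14.062 + 0.4700×32.941 + 0.0200×56.573 + 0.0800×86.310 + 0.1500×155.858 + 0.0500×142.429 + 0.1900×212.070 = 94.8746 per 1,000.
The River Delta: 0.0400×12.518 + 0.4700×38.455 + 0.0200×67.265 + 0.0800×108.107 + 0.1500×178.288 + 0.0500×193.713 + 0.1900×260.657 = 114.5223 per 1,000.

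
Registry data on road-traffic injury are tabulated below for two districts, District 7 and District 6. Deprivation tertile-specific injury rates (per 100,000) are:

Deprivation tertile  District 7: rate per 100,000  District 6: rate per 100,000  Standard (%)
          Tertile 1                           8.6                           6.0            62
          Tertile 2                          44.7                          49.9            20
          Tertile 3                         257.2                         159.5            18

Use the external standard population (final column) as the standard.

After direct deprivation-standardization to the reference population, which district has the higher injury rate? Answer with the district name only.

District 7

Standard weights: 0.62, 0.20, 0.18.
District 7: 0.6200×8.6 + 0.2000×44.7 + 0.1800×257.2 = 60.5680 per 100,000.
District 6: 0.6200×6.0 + 0.2000×49.9 + 0.1800×159.5 = 42.4100 per 100,000.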